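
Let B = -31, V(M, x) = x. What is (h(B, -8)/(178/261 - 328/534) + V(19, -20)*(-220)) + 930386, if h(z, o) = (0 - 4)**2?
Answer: 735862414/787 ≈ 9.3502e+5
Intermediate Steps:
h(z, o) = 16 (h(z, o) = (-4)**2 = 16)
(h(B, -8)/(178/261 - 328/534) + V(19, -20)*(-220)) + 930386 = (16/(178/261 - 328/534) - 20*(-220)) + 930386 = (16/(178*(1/261) - 328*1/534) + 4400) + 930386 = (16/(178/261 - 164/267) + 4400) + 930386 = (16/(1574/23229) + 4400) + 930386 = (16*(23229/1574) + 4400) + 930386 = (185832/787 + 4400) + 930386 = 3648632/787 + 930386 = 735862414/787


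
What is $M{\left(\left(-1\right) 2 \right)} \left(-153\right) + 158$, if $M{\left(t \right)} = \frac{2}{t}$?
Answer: $311$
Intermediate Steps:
$M{\left(\left(-1\right) 2 \right)} \left(-153\right) + 158 = \frac{2}{\left(-1\right) 2} \left(-153\right) + 158 = \frac{2}{-2} \left(-153\right) + 158 = 2 \left(- \frac{1}{2}\right) \left(-153\right) + 158 = \left(-1\right) \left(-153\right) + 158 = 153 + 158 = 311$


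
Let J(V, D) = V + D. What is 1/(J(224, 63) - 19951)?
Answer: -1/19664 ≈ -5.0854e-5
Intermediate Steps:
J(V, D) = D + V
1/(J(224, 63) - 19951) = 1/((63 + 224) - 19951) = 1/(287 - 19951) = 1/(-19664) = -1/19664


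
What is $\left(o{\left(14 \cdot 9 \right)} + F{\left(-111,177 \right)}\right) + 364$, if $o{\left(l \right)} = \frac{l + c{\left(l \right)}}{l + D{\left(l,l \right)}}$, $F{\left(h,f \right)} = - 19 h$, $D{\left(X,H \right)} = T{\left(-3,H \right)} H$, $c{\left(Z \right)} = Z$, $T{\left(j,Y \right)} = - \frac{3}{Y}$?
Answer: $\frac{101477}{41} \approx 2475.0$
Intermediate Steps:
$D{\left(X,H \right)} = -3$ ($D{\left(X,H \right)} = - \frac{3}{H} H = -3$)
$o{\left(l \right)} = \frac{2 l}{-3 + l}$ ($o{\left(l \right)} = \frac{l + l}{l - 3} = \frac{2 l}{-3 + l}$)
$\left(o{\left(14 \cdot 9 \right)} + F{\left(-111,177 \right)}\right) + 364 = \left(\frac{2 \cdot 14 \cdot 9}{-3 + 14 \cdot 9} - -2109\right) + 364 = \left(2 \cdot 126 \frac{1}{-3 + 126} + 2109\right) + 364 = \left(2 \cdot 126 \cdot \frac{1}{123} + 2109\right) + 364 = \left(\frac{84}{41} + 2109\right) + 364 = \frac{86553}{41} + 364 = \frac{101477}{41}$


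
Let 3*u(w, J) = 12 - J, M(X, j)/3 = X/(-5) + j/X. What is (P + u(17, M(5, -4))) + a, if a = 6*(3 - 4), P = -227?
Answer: -1136/5 ≈ -227.20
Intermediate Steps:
M(X, j) = -3*X/5 + 3*j/X (M(X, j) = 3*(X/(-5) + j/X) = 3*(X*(-⅕) + j/X) = 3*(-X/5 + j/X) = -3*X/5 + 3*j/X)
u(w, J) = 4 - J/3 (u(w, J) = (12 - J)/3 = 4 - J/3)
a = -6 (a = 6*(-1) = -6)
(P + u(17, M(5, -4))) + a = (-227 + (4 - (-⅗*5 + 3*(-4)/5)/3)) - 6 = (-227 + (4 - (-3 + 3*(-4)*(⅕))/3)) - 6 = (-227 + (4 - (-3 - 12/5)/3)) - 6 = (-227 + (4 - ⅓*(-27/5))) - 6 = (-227 + (4 + 9/5)) - 6 = (-227 + 29/5) - 6 = -1106/5 - 6 = -1136/5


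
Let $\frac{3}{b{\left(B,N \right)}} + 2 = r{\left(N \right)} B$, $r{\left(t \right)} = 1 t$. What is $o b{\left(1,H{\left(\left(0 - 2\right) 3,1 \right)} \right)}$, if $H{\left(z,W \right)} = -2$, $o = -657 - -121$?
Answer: $402$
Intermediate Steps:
$r{\left(t \right)} = t$
$o = -536$ ($o = -657 + 121 = -536$)
$b{\left(B,N \right)} = \frac{3}{-2 + B N}$ ($b{\left(B,N \right)} = \frac{3}{-2 + N B} = \frac{3}{-2 + B N}$)
$o b{\left(1,H{\left(\left(0 - 2\right) 3,1 \right)} \right)} = - 536 \frac{3}{-2 + 1 \left(-2\right)} = - 536 \frac{3}{-2 - 2} = - 536 \frac{3}{-4} = - 536 \cdot 3 \left(- \frac{1}{4}\right) = \left(-536\right) \left(- \frac{3}{4}\right) = 402$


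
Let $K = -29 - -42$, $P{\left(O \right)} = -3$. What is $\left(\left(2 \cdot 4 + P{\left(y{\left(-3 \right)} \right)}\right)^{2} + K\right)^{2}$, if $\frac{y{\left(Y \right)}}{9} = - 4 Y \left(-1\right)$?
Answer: $1444$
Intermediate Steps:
$y{\left(Y \right)} = 36 Y$ ($y{\left(Y \right)} = 9 - 4 Y \left(-1\right) = 9 \cdot 4 Y = 36 Y$)
$K = 13$ ($K = -29 + 42 = 13$)
$\left(\left(2 \cdot 4 + P{\left(y{\left(-3 \right)} \right)}\right)^{2} + K\right)^{2} = \left(\left(2 \cdot 4 - 3\right)^{2} + 13\right)^{2} = \left(\left(8 - 3\right)^{2} + 13\right)^{2} = \left(5^{2} + 13\right)^{2} = \left(25 + 13\right)^{2} = 38^{2} = 1444$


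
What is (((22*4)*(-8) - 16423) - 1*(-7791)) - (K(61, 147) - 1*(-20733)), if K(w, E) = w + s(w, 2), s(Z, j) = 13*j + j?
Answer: -30158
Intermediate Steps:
s(Z, j) = 14*j
K(w, E) = 28 + w (K(w, E) = w + 14*2 = w + 28 = 28 + w)
(((22*4)*(-8) - 16423) - 1*(-7791)) - (K(61, 147) - 1*(-20733)) = (((22*4)*(-8) - 16423) - 1*(-7791)) - ((28 + 61) - 1*(-20733)) = ((88*(-8) - 16423) + 7791) - (89 + 20733) = ((-704 - 16423) + 7791) - 1*20822 = (-17127 + 7791) - 20822 = -9336 - 20822 = -30158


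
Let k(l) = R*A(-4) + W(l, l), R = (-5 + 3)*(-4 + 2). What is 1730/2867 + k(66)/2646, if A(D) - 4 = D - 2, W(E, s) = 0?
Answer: 2277322/3793041 ≈ 0.60040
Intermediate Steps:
R = 4 (R = -2*(-2) = 4)
A(D) = 2 + D (A(D) = 4 + (D - 2) = 4 + (-2 + D) = 2 + D)
k(l) = -8 (k(l) = 4*(2 - 4) + 0 = 4*(-2) + 0 = -8 + 0 = -8)
1730/2867 + k(66)/2646 = 1730/2867 - 8/2646 = 1730*(1/2867) - 8*1/2646 = 1730/2867 - 4/1323 = 2277322/3793041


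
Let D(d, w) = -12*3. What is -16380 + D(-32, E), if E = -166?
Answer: -16416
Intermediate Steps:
D(d, w) = -36
-16380 + D(-32, E) = -16380 - 36 = -16416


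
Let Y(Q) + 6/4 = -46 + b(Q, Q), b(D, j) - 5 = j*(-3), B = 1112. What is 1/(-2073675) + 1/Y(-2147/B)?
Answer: -2305967419/84645339825 ≈ -0.027243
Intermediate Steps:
b(D, j) = 5 - 3*j (b(D, j) = 5 + j*(-3) = 5 - 3*j)
Y(Q) = -85/2 - 3*Q (Y(Q) = -3/2 + (-46 + (5 - 3*Q)) = -3/2 + (-41 - 3*Q) = -85/2 - 3*Q)
1/(-2073675) + 1/Y(-2147/B) = 1/(-2073675) + 1/(-85/2 - (-6441)/1112) = -1/2073675 + 1/(-85/2 - (-6441)/1112) = -1/2073675 + 1/(-85/2 - 3*(-2147/1112)) = -1/2073675 + 1/(-85/2 + 6441/1112) = -1/2073675 + 1/(-40819/1112) = -1/2073675 - 1112/40819 = -2305967419/84645339825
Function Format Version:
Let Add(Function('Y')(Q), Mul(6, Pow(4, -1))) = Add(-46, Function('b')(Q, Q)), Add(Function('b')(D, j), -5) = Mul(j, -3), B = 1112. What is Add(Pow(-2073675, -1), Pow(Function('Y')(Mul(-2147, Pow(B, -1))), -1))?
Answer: Rational(-2305967419, 84645339825) ≈ -0.027243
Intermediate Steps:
Function('b')(D, j) = Add(5, Mul(-3, j)) (Function('b')(D, j) = Add(5, Mul(j, -3)) = Add(5, Mul(-3, j)))
Function('Y')(Q) = Add(Rational(-85, 2), Mul(-3, Q)) (Function('Y')(Q) = Add(Rational(-3, 2), Add(-46, Add(5, Mul(-3, Q)))) = Add(Rational(-3, 2), Add(-41, Mul(-3, Q))) = Add(Rational(-85, 2), Mul(-3, Q)))
Add(Pow(-2073675, -1), Pow(Function('Y')(Mul(-2147, Pow(B, -1))), -1)) = Add(Pow(-2073675, -1), Pow(Add(Rational(-85, 2), Mul(-3, Mul(-2147, Pow(1112, -1)))), -1)) = Add(Rational(-1, 2073675), Pow(Add(Rational(-85, 2), Mul(-3, Mul(-2147, Rational(1, 1112)))), -1)) = Add(Rational(-1, 2073675), Pow(Add(Rational(-85, 2), Mul(-3, Rational(-2147, 1112))), -1)) = Add(Rational(-1, 2073675), Pow(Add(Rational(-85, 2), Rational(6441, 1112)), -1)) = Add(Rational(-1, 2073675), Pow(Rational(-40819, 1112), -1)) = Add(Rational(-1, 2073675), Rational(-1112, 40819)) = Rational(-2305967419, 84645339825)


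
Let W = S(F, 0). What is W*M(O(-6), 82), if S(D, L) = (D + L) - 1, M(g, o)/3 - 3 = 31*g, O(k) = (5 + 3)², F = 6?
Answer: 29805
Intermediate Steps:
O(k) = 64 (O(k) = 8² = 64)
M(g, o) = 9 + 93*g (M(g, o) = 9 + 3*(31*g) = 9 + 93*g)
S(D, L) = -1 + D + L
W = 5 (W = -1 + 6 + 0 = 5)
W*M(O(-6), 82) = 5*(9 + 93*64) = 5*(9 + 5952) = 5*5961 = 29805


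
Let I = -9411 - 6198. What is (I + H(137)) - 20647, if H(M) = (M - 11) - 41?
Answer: -36171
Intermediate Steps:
H(M) = -52 + M (H(M) = (-11 + M) - 41 = -52 + M)
I = -15609
(I + H(137)) - 20647 = (-15609 + (-52 + 137)) - 20647 = (-15609 + 85) - 20647 = -15524 - 20647 = -36171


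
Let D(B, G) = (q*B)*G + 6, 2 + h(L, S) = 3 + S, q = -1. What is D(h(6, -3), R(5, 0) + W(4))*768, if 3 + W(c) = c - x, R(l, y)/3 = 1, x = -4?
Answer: 16896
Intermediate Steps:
R(l, y) = 3 (R(l, y) = 3*1 = 3)
W(c) = 1 + c (W(c) = -3 + (c - 1*(-4)) = -3 + (c + 4) = -3 + (4 + c) = 1 + c)
h(L, S) = 1 + S (h(L, S) = -2 + (3 + S) = 1 + S)
D(B, G) = 6 - B*G (D(B, G) = (-B)*G + 6 = -B*G + 6 = 6 - B*G)
D(h(6, -3), R(5, 0) + W(4))*768 = (6 - (1 - 3)*(3 + (1 + 4)))*768 = (6 - 1*(-2)*(3 + 5))*768 = (6 - 1*(-2)*8)*768 = (6 + 16)*768 = 22*768 = 16896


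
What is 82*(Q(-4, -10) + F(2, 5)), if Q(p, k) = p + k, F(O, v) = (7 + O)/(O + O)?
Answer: -1927/2 ≈ -963.50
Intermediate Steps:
F(O, v) = (7 + O)/(2*O) (F(O, v) = (7 + O)/((2*O)) = (7 + O)*(1/(2*O)) = (7 + O)/(2*O))
Q(p, k) = k + p
82*(Q(-4, -10) + F(2, 5)) = 82*((-10 - 4) + (½)*(7 + 2)/2) = 82*(-14 + (½)*(½)*9) = 82*(-14 + 9/4) = 82*(-47/4) = -1927/2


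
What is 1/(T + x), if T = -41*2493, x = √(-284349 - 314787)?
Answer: -34071/3482698835 - 316*I*√6/10448096505 ≈ -9.7829e-6 - 7.4084e-8*I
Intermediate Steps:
x = 316*I*√6 (x = √(-599136) = 316*I*√6 ≈ 774.04*I)
T = -102213
1/(T + x) = 1/(-102213 + 316*I*√6)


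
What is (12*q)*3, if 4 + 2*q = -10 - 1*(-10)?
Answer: -72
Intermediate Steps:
q = -2 (q = -2 + (-10 - 1*(-10))/2 = -2 + (-10 + 10)/2 = -2 + (½)*0 = -2 + 0 = -2)
(12*q)*3 = (12*(-2))*3 = -24*3 = -72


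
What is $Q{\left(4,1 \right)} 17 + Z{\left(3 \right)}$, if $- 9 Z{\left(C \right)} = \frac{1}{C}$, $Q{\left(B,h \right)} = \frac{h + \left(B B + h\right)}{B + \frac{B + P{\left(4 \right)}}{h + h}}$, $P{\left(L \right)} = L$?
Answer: $\frac{4127}{108} \approx 38.213$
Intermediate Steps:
$Q{\left(B,h \right)} = \frac{B^{2} + 2 h}{B + \frac{4 + B}{2 h}}$ ($Q{\left(B,h \right)} = \frac{h + \left(B B + h\right)}{B + \frac{B + 4}{h + h}} = \frac{h + \left(B^{2} + h\right)}{B + \frac{4 + B}{2 h}} = \frac{h + \left(h + B^{2}\right)}{B + \left(4 + B\right) \frac{1}{2 h}} = \frac{B^{2} + 2 h}{B + \frac{4 + B}{2 h}}$)
$Z{\left(C \right)} = - \frac{1}{9 C}$
$Q{\left(4,1 \right)} 17 + Z{\left(3 \right)} = 2 \cdot 1 \frac{1}{4 + 4 + 2 \cdot 4 \cdot 1} \left(4^{2} + 2 \cdot 1\right) 17 - \frac{1}{9 \cdot 3} = 2 \cdot 1 \frac{1}{4 + 4 + 8} \left(16 + 2\right) 17 - \frac{1}{27} = 2 \cdot 1 \cdot \frac{1}{16} \cdot 18 \cdot 17 - \frac{1}{27} = \frac{9}{4} \cdot 17 - \frac{1}{27} = \frac{153}{4} - \frac{1}{27} = \frac{4127}{108}$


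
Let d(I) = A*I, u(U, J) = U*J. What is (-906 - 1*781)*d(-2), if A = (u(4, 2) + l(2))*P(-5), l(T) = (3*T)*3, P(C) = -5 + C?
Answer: -877240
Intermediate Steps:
l(T) = 9*T
u(U, J) = J*U
A = -260 (A = (2*4 + 9*2)*(-5 - 5) = (8 + 18)*(-10) = 26*(-10) = -260)
d(I) = -260*I
(-906 - 1*781)*d(-2) = (-906 - 1*781)*(-260*(-2)) = (-906 - 781)*520 = -1687*520 = -877240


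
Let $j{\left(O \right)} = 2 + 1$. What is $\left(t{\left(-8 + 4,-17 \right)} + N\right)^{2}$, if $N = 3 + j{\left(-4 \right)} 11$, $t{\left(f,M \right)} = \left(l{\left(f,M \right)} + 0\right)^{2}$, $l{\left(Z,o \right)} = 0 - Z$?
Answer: $2704$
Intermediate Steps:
$l{\left(Z,o \right)} = - Z$
$j{\left(O \right)} = 3$
$t{\left(f,M \right)} = f^{2}$ ($t{\left(f,M \right)} = \left(- f + 0\right)^{2} = \left(- f\right)^{2} = f^{2}$)
$N = 36$ ($N = 3 + 3 \cdot 11 = 3 + 33 = 36$)
$\left(t{\left(-8 + 4,-17 \right)} + N\right)^{2} = \left(\left(-8 + 4\right)^{2} + 36\right)^{2} = \left(\left(-4\right)^{2} + 36\right)^{2} = \left(16 + 36\right)^{2} = 52^{2} = 2704$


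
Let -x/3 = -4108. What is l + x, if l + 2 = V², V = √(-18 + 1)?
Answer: 12305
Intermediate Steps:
x = 12324 (x = -3*(-4108) = 12324)
V = I*√17 (V = √(-17) = I*√17 ≈ 4.1231*I)
l = -19 (l = -2 + (I*√17)² = -2 - 17 = -19)
l + x = -19 + 12324 = 12305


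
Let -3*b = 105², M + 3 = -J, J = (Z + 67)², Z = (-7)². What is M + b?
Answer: -17134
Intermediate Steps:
Z = 49
J = 13456 (J = (49 + 67)² = 116² = 13456)
M = -13459 (M = -3 - 1*13456 = -3 - 13456 = -13459)
b = -3675 (b = -⅓*105² = -⅓*11025 = -3675)
M + b = -13459 - 3675 = -17134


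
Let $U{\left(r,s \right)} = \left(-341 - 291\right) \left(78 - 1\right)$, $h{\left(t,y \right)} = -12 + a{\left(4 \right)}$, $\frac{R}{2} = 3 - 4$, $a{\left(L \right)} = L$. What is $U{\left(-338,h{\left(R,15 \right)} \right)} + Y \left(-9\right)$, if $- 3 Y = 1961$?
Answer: $-42781$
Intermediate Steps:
$R = -2$ ($R = 2 \left(3 - 4\right) = 2 \left(-1\right) = -2$)
$h{\left(t,y \right)} = -8$ ($h{\left(t,y \right)} = -12 + 4 = -8$)
$Y = - \frac{1961}{3}$ ($Y = \left(- \frac{1}{3}\right) 1961 = - \frac{1961}{3} \approx -653.67$)
$U{\left(r,s \right)} = -48664$ ($U{\left(r,s \right)} = \left(-632\right) 77 = -48664$)
$U{\left(-338,h{\left(R,15 \right)} \right)} + Y \left(-9\right) = -48664 - -5883 = -48664 + 5883 = -42781$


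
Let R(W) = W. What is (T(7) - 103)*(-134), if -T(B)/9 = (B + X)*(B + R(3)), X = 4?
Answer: 146462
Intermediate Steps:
T(B) = -9*(3 + B)*(4 + B) (T(B) = -9*(B + 4)*(B + 3) = -9*(4 + B)*(3 + B) = -9*(3 + B)*(4 + B))
(T(7) - 103)*(-134) = ((-108 - 63*7 - 9*7**2) - 103)*(-134) = ((-108 - 441 - 9*49) - 103)*(-134) = ((-108 - 441 - 441) - 103)*(-134) = (-990 - 103)*(-134) = -1093*(-134) = 146462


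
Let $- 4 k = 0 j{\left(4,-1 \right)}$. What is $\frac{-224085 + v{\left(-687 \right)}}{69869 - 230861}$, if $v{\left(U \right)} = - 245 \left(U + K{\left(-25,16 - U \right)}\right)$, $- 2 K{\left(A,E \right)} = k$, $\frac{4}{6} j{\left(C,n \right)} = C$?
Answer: $\frac{715}{2064} \approx 0.34641$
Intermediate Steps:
$j{\left(C,n \right)} = \frac{3 C}{2}$
$k = 0$ ($k = - \frac{0 \cdot \frac{3}{2} \cdot 4}{4} = - \frac{0 \cdot 6}{4} = \left(- \frac{1}{4}\right) 0 = 0$)
$K{\left(A,E \right)} = 0$ ($K{\left(A,E \right)} = \left(- \frac{1}{2}\right) 0 = 0$)
$v{\left(U \right)} = - 245 U$ ($v{\left(U \right)} = - 245 \left(U + 0\right) = - 245 U$)
$\frac{-224085 + v{\left(-687 \right)}}{69869 - 230861} = \frac{-224085 - -168315}{69869 - 230861} = \frac{-224085 + 168315}{-160992} = \left(-55770\right) \left(- \frac{1}{160992}\right) = \frac{715}{2064}$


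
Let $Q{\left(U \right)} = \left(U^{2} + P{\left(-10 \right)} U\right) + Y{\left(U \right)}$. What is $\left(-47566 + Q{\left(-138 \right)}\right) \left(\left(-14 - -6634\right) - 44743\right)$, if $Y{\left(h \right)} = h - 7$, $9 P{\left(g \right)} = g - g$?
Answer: $1092872041$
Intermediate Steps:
$P{\left(g \right)} = 0$ ($P{\left(g \right)} = \frac{g - g}{9} = \frac{1}{9} \cdot 0 = 0$)
$Y{\left(h \right)} = -7 + h$
$Q{\left(U \right)} = -7 + U + U^{2}$ ($Q{\left(U \right)} = \left(U^{2} + 0 U\right) + \left(-7 + U\right) = \left(U^{2} + 0\right) + \left(-7 + U\right) = U^{2} + \left(-7 + U\right) = -7 + U + U^{2}$)
$\left(-47566 + Q{\left(-138 \right)}\right) \left(\left(-14 - -6634\right) - 44743\right) = \left(-47566 - \left(145 - 19044\right)\right) \left(\left(-14 - -6634\right) - 44743\right) = \left(-47566 - -18899\right) \left(\left(-14 + 6634\right) - 44743\right) = \left(-47566 + 18899\right) \left(6620 - 44743\right) = \left(-28667\right) \left(-38123\right) = 1092872041$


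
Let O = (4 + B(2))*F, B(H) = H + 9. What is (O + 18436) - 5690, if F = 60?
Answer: 13646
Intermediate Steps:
B(H) = 9 + H
O = 900 (O = (4 + (9 + 2))*60 = (4 + 11)*60 = 15*60 = 900)
(O + 18436) - 5690 = (900 + 18436) - 5690 = 19336 - 5690 = 13646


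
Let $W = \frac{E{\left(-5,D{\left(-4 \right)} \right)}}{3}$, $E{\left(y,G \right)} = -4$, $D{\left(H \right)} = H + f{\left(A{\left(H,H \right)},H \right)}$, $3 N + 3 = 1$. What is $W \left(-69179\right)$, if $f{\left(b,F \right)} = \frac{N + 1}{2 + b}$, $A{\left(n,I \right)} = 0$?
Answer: $\frac{276716}{3} \approx 92239.0$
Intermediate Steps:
$N = - \frac{2}{3}$ ($N = -1 + \frac{1}{3} \cdot 1 = -1 + \frac{1}{3} = - \frac{2}{3} \approx -0.66667$)
$f{\left(b,F \right)} = \frac{1}{3 \left(2 + b\right)}$ ($f{\left(b,F \right)} = \frac{- \frac{2}{3} + 1}{2 + b} = \frac{1}{3 \left(2 + b\right)}$)
$D{\left(H \right)} = \frac{1}{6} + H$ ($D{\left(H \right)} = H + \frac{1}{3 \left(2 + 0\right)} = H + \frac{1}{3 \cdot 2} = H + \frac{1}{3} \cdot \frac{1}{2} = H + \frac{1}{6} = \frac{1}{6} + H$)
$W = - \frac{4}{3} \approx -1.3333$
$W \left(-69179\right) = \left(- \frac{4}{3}\right) \left(-69179\right) = \frac{276716}{3}$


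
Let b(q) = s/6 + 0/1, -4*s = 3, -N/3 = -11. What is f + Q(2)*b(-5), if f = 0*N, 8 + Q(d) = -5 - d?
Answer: 15/8 ≈ 1.8750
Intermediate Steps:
N = 33 (N = -3*(-11) = 33)
s = -¾ (s = -¼*3 = -¾ ≈ -0.75000)
b(q) = -⅛ (b(q) = -¾/6 + 0/1 = -¾*⅙ + 0*1 = -⅛ + 0 = -⅛)
Q(d) = -13 - d (Q(d) = -8 + (-5 - d) = -13 - d)
f = 0 (f = 0*33 = 0)
f + Q(2)*b(-5) = 0 + (-13 - 1*2)*(-⅛) = 0 + (-13 - 2)*(-⅛) = 0 - 15*(-⅛) = 0 + 15/8 = 15/8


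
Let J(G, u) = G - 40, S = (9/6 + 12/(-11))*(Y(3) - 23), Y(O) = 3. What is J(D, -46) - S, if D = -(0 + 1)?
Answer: -361/11 ≈ -32.818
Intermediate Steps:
D = -1 (D = -1*1 = -1)
S = -90/11 (S = (9/6 + 12/(-11))*(3 - 23) = (9*(⅙) + 12*(-1/11))*(-20) = (3/2 - 12/11)*(-20) = (9/22)*(-20) = -90/11 ≈ -8.1818)
J(G, u) = -40 + G
J(D, -46) - S = (-40 - 1) - 1*(-90/11) = -41 + 90/11 = -361/11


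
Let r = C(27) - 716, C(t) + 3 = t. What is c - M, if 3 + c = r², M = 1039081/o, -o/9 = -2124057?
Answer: 9154151492612/19116513 ≈ 4.7886e+5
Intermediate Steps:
o = 19116513 (o = -9*(-2124057) = 19116513)
C(t) = -3 + t
r = -692 (r = (-3 + 27) - 716 = 24 - 716 = -692)
M = 1039081/19116513 ≈ 0.054355
c = 478861 (c = -3 + (-692)² = -3 + 478864 = 478861)
c - M = 478861 - 1*1039081/19116513 = 478861 - 1039081/19116513 = 9154151492612/19116513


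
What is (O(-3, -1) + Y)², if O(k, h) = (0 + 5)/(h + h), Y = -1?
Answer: 49/4 ≈ 12.250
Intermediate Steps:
O(k, h) = 5/(2*h) (O(k, h) = 5/((2*h)) = 5*(1/(2*h)) = 5/(2*h))
(O(-3, -1) + Y)² = ((5/2)/(-1) - 1)² = ((5/2)*(-1) - 1)² = (-5/2 - 1)² = (-7/2)² = 49/4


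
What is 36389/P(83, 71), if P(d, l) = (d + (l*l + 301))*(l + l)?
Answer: 36389/770350 ≈ 0.047237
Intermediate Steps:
P(d, l) = 2*l*(301 + d + l²) (P(d, l) = (d + (l² + 301))*(2*l) = (d + (301 + l²))*(2*l) = (301 + d + l²)*(2*l) = 2*l*(301 + d + l²))
36389/P(83, 71) = 36389/((2*71*(301 + 83 + 71²))) = 36389/((2*71*(301 + 83 + 5041))) = 36389/((2*71*5425)) = 36389/770350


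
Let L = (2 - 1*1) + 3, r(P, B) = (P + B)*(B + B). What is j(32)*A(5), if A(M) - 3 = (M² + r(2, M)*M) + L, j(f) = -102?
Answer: -38964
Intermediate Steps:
r(P, B) = 2*B*(B + P) (r(P, B) = (B + P)*(2*B) = 2*B*(B + P))
L = 4 (L = (2 - 1) + 3 = 1 + 3 = 4)
A(M) = 7 + M² + 2*M²*(2 + M) (A(M) = 3 + ((M² + (2*M*(M + 2))*M) + 4) = 3 + ((M² + (2*M*(2 + M))*M) + 4) = 3 + ((M² + 2*M²*(2 + M)) + 4) = 3 + (4 + M² + 2*M²*(2 + M)) = 7 + M² + 2*M²*(2 + M))
j(32)*A(5) = -102*(7 + 2*5³ + 5*5²) = -102*(7 + 2*125 + 5*25) = -102*(7 + 250 + 125) = -102*382 = -38964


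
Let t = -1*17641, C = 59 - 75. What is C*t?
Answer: 282256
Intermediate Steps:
C = -16
t = -17641
C*t = -16*(-17641) = 282256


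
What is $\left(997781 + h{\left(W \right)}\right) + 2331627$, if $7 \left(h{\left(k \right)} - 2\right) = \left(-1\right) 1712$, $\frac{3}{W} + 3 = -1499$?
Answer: $\frac{23304158}{7} \approx 3.3292 \cdot 10^{6}$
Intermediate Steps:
$W = - \frac{3}{1502}$ ($W = \frac{3}{-3 - 1499} = \frac{3}{-1502} = 3 \left(- \frac{1}{1502}\right) = - \frac{3}{1502} \approx -0.0019973$)
$h{\left(k \right)} = - \frac{1698}{7}$ ($h{\left(k \right)} = 2 + \frac{\left(-1\right) 1712}{7} = 2 + \frac{1}{7} \left(-1712\right) = 2 - \frac{1712}{7} = - \frac{1698}{7}$)
$\left(997781 + h{\left(W \right)}\right) + 2331627 = \left(997781 - \frac{1698}{7}\right) + 2331627 = \frac{6982769}{7} + 2331627 = \frac{23304158}{7}$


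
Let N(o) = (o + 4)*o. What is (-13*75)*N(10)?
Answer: -136500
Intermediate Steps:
N(o) = o*(4 + o) (N(o) = (4 + o)*o = o*(4 + o))
(-13*75)*N(10) = (-13*75)*(10*(4 + 10)) = -9750*14 = -975*140 = -136500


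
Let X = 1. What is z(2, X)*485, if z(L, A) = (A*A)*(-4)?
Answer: -1940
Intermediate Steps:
z(L, A) = -4*A**2 (z(L, A) = A**2*(-4) = -4*A**2)
z(2, X)*485 = -4*1**2*485 = -4*1*485 = -4*485 = -1940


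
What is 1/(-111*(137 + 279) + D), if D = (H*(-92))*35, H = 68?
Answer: -1/265136 ≈ -3.7716e-6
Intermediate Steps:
D = -218960 (D = (68*(-92))*35 = -6256*35 = -218960)
1/(-111*(137 + 279) + D) = 1/(-111*(137 + 279) - 218960) = 1/(-111*416 - 218960) = 1/(-46176 - 218960) = 1/(-265136) = -1/265136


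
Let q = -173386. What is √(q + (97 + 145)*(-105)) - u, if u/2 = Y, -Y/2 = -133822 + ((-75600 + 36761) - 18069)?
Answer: -762920 + 2*I*√49699 ≈ -7.6292e+5 + 445.87*I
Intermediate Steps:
Y = 381460 (Y = -2*(-133822 + ((-75600 + 36761) - 18069)) = -2*(-133822 + (-38839 - 18069)) = -2*(-133822 - 56908) = -2*(-190730) = 381460)
u = 762920 (u = 2*381460 = 762920)
√(q + (97 + 145)*(-105)) - u = √(-173386 + (97 + 145)*(-105)) - 1*762920 = √(-173386 + 242*(-105)) - 762920 = √(-173386 - 25410) - 762920 = √(-198796) - 762920 = 2*I*√49699 - 762920 = -762920 + 2*I*√49699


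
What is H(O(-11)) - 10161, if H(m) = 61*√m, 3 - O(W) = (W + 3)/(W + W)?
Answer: -10161 + 61*√319/11 ≈ -10062.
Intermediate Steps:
O(W) = 3 - (3 + W)/(2*W) (O(W) = 3 - (W + 3)/(W + W) = 3 - (3 + W)/(2*W))
H(O(-11)) - 10161 = 61*√((½)*(-3 + 5*(-11))/(-11)) - 10161 = 61*√((½)*(-1/11)*(-3 - 55)) - 10161 = 61*√((½)*(-1/11)*(-58)) - 10161 = 61*√(29/11) - 10161 = 61*(√319/11) - 10161 = 61*√319/11 - 10161 = -10161 + 61*√319/11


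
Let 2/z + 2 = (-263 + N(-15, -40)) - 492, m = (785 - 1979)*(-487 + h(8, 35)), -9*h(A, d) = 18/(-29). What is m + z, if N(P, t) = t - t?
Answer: 12763378760/21953 ≈ 5.8140e+5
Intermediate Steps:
N(P, t) = 0
h(A, d) = 2/29 (h(A, d) = -2/(-29) = -2*(-1)/29 = -⅑*(-18/29) = 2/29)
m = 16860474/29 (m = (785 - 1979)*(-487 + 2/29) = -1194*(-14121/29) = 16860474/29 ≈ 5.8140e+5)
z = -2/757 (z = 2/(-2 + ((-263 + 0) - 492)) = 2/(-2 + (-263 - 492)) = 2/(-2 - 755) = 2/(-757) = 2*(-1/757) = -2/757 ≈ -0.0026420)
m + z = 16860474/29 - 2/757 = 12763378760/21953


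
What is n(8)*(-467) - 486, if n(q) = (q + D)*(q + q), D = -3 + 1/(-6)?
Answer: -109802/3 ≈ -36601.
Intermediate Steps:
D = -19/6 (D = -3 - ⅙ = -19/6 ≈ -3.1667)
n(q) = 2*q*(-19/6 + q) (n(q) = (q - 19/6)*(q + q) = (-19/6 + q)*(2*q) = 2*q*(-19/6 + q))
n(8)*(-467) - 486 = ((⅓)*8*(-19 + 6*8))*(-467) - 486 = ((⅓)*8*(-19 + 48))*(-467) - 486 = ((⅓)*8*29)*(-467) - 486 = (232/3)*(-467) - 486 = -108344/3 - 486 = -109802/3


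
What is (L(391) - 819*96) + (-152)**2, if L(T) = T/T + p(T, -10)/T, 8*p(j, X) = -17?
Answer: -10215497/184 ≈ -55519.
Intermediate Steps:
p(j, X) = -17/8 (p(j, X) = (1/8)*(-17) = -17/8)
L(T) = 1 - 17/(8*T) (L(T) = T/T - 17/(8*T) = 1 - 17/(8*T))
(L(391) - 819*96) + (-152)**2 = ((-17/8 + 391)/391 - 819*96) + (-152)**2 = ((1/391)*(3111/8) - 78624) + 23104 = (183/184 - 78624) + 23104 = -14466633/184 + 23104 = -10215497/184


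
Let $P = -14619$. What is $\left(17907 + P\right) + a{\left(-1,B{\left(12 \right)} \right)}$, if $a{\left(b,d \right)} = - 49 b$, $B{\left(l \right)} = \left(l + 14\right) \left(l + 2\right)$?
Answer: $3337$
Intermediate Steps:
$B{\left(l \right)} = \left(2 + l\right) \left(14 + l\right)$ ($B{\left(l \right)} = \left(14 + l\right) \left(2 + l\right) = \left(2 + l\right) \left(14 + l\right)$)
$\left(17907 + P\right) + a{\left(-1,B{\left(12 \right)} \right)} = \left(17907 - 14619\right) - -49 = 3288 + 49 = 3337$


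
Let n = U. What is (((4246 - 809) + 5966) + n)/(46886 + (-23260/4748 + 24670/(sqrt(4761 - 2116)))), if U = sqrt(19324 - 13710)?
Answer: 328565038275036123/1637974916558040661 - 1503470306405374*sqrt(5)/1637974916558040661 - 159892620058*sqrt(28070)/1637974916558040661 + 34942575590241*sqrt(5614)/1637974916558040661 ≈ 0.20012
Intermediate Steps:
U = sqrt(5614) ≈ 74.927
n = sqrt(5614) ≈ 74.927
(((4246 - 809) + 5966) + n)/(46886 + (-23260/4748 + 24670/(sqrt(4761 - 2116)))) = (((4246 - 809) + 5966) + sqrt(5614))/(46886 + (-23260/4748 + 24670/(sqrt(4761 - 2116)))) = ((3437 + 5966) + sqrt(5614))/(46886 + (-23260*1/4748 + 24670/(sqrt(2645)))) = (9403 + sqrt(5614))/(46886 + (-5815/1187 + 24670/((23*sqrt(5))))) = (9403 + sqrt(5614))/(46886 + (-5815/1187 + 24670*(sqrt(5)/115))) = (9403 + sqrt(5614))/(46886 + (-5815/1187 + 4934*sqrt(5)/23)) = (9403 + sqrt(5614))/(55647867/1187 + 4934*sqrt(5)/23)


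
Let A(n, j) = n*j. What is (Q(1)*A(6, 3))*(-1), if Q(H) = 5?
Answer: -90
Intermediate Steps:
A(n, j) = j*n
(Q(1)*A(6, 3))*(-1) = (5*(3*6))*(-1) = (5*18)*(-1) = 90*(-1) = -90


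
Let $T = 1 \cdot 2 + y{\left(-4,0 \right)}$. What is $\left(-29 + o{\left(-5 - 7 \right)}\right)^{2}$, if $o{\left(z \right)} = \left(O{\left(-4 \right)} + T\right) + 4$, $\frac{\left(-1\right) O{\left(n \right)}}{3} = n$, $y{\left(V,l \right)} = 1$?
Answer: $100$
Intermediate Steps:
$O{\left(n \right)} = - 3 n$
$T = 3$ ($T = 1 \cdot 2 + 1 = 2 + 1 = 3$)
$o{\left(z \right)} = 19$ ($o{\left(z \right)} = \left(\left(-3\right) \left(-4\right) + 3\right) + 4 = \left(12 + 3\right) + 4 = 15 + 4 = 19$)
$\left(-29 + o{\left(-5 - 7 \right)}\right)^{2} = \left(-29 + 19\right)^{2} = \left(-10\right)^{2} = 100$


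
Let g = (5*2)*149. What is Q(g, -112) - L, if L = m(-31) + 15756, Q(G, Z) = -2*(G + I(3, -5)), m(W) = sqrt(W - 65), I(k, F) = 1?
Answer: -18738 - 4*I*sqrt(6) ≈ -18738.0 - 9.798*I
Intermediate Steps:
m(W) = sqrt(-65 + W)
g = 1490 (g = 10*149 = 1490)
Q(G, Z) = -2 - 2*G (Q(G, Z) = -2*(G + 1) = -2*(1 + G) = -2 - 2*G)
L = 15756 + 4*I*sqrt(6) (L = sqrt(-65 - 31) + 15756 = sqrt(-96) + 15756 = 4*I*sqrt(6) + 15756 = 15756 + 4*I*sqrt(6) ≈ 15756.0 + 9.798*I)
Q(g, -112) - L = (-2 - 2*1490) - (15756 + 4*I*sqrt(6)) = (-2 - 2980) + (-15756 - 4*I*sqrt(6)) = -2982 + (-15756 - 4*I*sqrt(6)) = -18738 - 4*I*sqrt(6)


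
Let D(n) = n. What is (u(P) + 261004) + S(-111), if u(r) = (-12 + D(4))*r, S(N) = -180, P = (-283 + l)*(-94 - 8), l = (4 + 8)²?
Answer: 147400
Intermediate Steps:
l = 144 (l = 12² = 144)
P = 14178 (P = (-283 + 144)*(-94 - 8) = -139*(-102) = 14178)
u(r) = -8*r (u(r) = (-12 + 4)*r = -8*r)
(u(P) + 261004) + S(-111) = (-8*14178 + 261004) - 180 = (-113424 + 261004) - 180 = 147580 - 180 = 147400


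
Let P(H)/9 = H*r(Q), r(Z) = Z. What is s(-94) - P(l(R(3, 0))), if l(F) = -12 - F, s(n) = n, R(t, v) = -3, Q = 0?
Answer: -94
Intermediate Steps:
P(H) = 0 (P(H) = 9*(H*0) = 9*0 = 0)
s(-94) - P(l(R(3, 0))) = -94 - 1*0 = -94 + 0 = -94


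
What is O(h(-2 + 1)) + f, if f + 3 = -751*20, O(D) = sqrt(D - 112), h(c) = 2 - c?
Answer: -15023 + I*sqrt(109) ≈ -15023.0 + 10.44*I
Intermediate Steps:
O(D) = sqrt(-112 + D)
f = -15023 (f = -3 - 751*20 = -3 - 15020 = -15023)
O(h(-2 + 1)) + f = sqrt(-112 + (2 - (-2 + 1))) - 15023 = sqrt(-112 + (2 - 1*(-1))) - 15023 = sqrt(-112 + (2 + 1)) - 15023 = sqrt(-112 + 3) - 15023 = sqrt(-109) - 15023 = I*sqrt(109) - 15023 = -15023 + I*sqrt(109)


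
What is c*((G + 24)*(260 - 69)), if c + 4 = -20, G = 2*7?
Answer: -174192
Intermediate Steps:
G = 14
c = -24 (c = -4 - 20 = -24)
c*((G + 24)*(260 - 69)) = -24*(14 + 24)*(260 - 69) = -912*191 = -24*7258 = -174192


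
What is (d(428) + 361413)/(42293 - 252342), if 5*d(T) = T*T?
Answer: -1990249/1050245 ≈ -1.8950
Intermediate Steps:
d(T) = T²/5 (d(T) = (T*T)/5 = T²/5)
(d(428) + 361413)/(42293 - 252342) = ((⅕)*428² + 361413)/(42293 - 252342) = ((⅕)*183184 + 361413)/(-210049) = (183184/5 + 361413)*(-1/210049) = (1990249/5)*(-1/210049) = -1990249/1050245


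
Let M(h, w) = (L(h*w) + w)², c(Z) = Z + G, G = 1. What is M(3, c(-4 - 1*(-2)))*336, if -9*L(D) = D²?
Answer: 1344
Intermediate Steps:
c(Z) = 1 + Z (c(Z) = Z + 1 = 1 + Z)
L(D) = -D²/9
M(h, w) = (w - h²*w²/9)² (M(h, w) = (-h²*w²/9 + w)² = (w - h²*w²/9)²)
M(3, c(-4 - 1*(-2)))*336 = ((1 + (-4 - 1*(-2)))²*(-9 + (1 + (-4 - 1*(-2)))*3²)²/81)*336 = ((1 + (-4 + 2))²*(-9 + (1 + (-4 + 2))*9)²/81)*336 = ((1 - 2)²*(-9 + (1 - 2)*9)²/81)*336 = ((1/81)*(-1)²*(-9 - 1*9)²)*336 = ((1/81)*1*(-9 - 9)²)*336 = ((1/81)*1*(-18)²)*336 = ((1/81)*1*324)*336 = 4*336 = 1344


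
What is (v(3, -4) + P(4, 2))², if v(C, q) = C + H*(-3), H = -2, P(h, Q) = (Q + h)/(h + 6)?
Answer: 2304/25 ≈ 92.160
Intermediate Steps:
P(h, Q) = (Q + h)/(6 + h)
v(C, q) = 6 + C (v(C, q) = C - 2*(-3) = C + 6 = 6 + C)
(v(3, -4) + P(4, 2))² = ((6 + 3) + (2 + 4)/(6 + 4))² = (9 + 6/10)² = (9 + (⅒)*6)² = (9 + ⅗)² = (48/5)² = 2304/25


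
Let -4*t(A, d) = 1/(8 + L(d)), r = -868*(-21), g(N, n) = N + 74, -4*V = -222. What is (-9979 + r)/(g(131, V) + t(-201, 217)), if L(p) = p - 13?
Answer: 6995152/173839 ≈ 40.239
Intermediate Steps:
V = 111/2 (V = -¼*(-222) = 111/2 ≈ 55.500)
g(N, n) = 74 + N
r = 18228
L(p) = -13 + p
t(A, d) = -1/(4*(-5 + d)) (t(A, d) = -1/(4*(8 + (-13 + d))) = -1/(4*(-5 + d)))
(-9979 + r)/(g(131, V) + t(-201, 217)) = (-9979 + 18228)/((74 + 131) - 1/(-20 + 4*217)) = 8249/(205 - 1/(-20 + 868)) = 8249/(205 - 1/848) = 8249/(173839/848) = 8249*(848/173839) = 6995152/173839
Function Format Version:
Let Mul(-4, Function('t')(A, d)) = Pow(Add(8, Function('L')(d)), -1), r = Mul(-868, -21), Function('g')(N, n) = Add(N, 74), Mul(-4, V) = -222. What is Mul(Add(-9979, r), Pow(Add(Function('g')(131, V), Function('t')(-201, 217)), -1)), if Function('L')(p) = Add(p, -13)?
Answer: Rational(6995152, 173839) ≈ 40.239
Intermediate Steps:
V = Rational(111, 2) (V = Mul(Rational(-1, 4), -222) = Rational(111, 2) ≈ 55.500)
Function('g')(N, n) = Add(74, N)
r = 18228
Function('L')(p) = Add(-13, p)
Function('t')(A, d) = Mul(Rational(-1, 4), Pow(Add(-5, d), -1)) (Function('t')(A, d) = Mul(Rational(-1, 4), Pow(Add(8, Add(-13, d)), -1)) = Mul(Rational(-1, 4), Pow(Add(-5, d), -1)))
Mul(Add(-9979, r), Pow(Add(Function('g')(131, V), Function('t')(-201, 217)), -1)) = Mul(Add(-9979, 18228), Pow(Add(Add(74, 131), Mul(-1, Pow(Add(-20, Mul(4, 217)), -1))), -1)) = Mul(8249, Pow(Add(205, Mul(-1, Pow(Add(-20, 868), -1))), -1)) = Mul(8249, Pow(Add(205, Mul(-1, Pow(848, -1))), -1)) = Mul(8249, Pow(Add(205, Mul(-1, Rational(1, 848))), -1)) = Mul(8249, Pow(Add(205, Rational(-1, 848)), -1)) = Mul(8249, Pow(Rational(173839, 848), -1)) = Mul(8249, Rational(848, 173839)) = Rational(6995152, 173839)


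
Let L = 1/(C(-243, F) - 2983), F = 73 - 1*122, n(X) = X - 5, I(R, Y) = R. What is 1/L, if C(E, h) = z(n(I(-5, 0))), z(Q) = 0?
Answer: -2983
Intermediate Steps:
n(X) = -5 + X
F = -49 (F = 73 - 122 = -49)
C(E, h) = 0
L = -1/2983 (L = 1/(0 - 2983) = 1/(-2983) = -1/2983 ≈ -0.00033523)
1/L = 1/(-1/2983) = -2983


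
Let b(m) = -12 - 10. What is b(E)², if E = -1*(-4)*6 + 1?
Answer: 484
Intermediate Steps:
E = 25 (E = 4*6 + 1 = 24 + 1 = 25)
b(m) = -22
b(E)² = (-22)² = 484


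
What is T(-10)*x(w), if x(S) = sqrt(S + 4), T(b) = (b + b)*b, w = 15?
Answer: 200*sqrt(19) ≈ 871.78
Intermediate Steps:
T(b) = 2*b**2 (T(b) = (2*b)*b = 2*b**2)
x(S) = sqrt(4 + S)
T(-10)*x(w) = (2*(-10)**2)*sqrt(4 + 15) = (2*100)*sqrt(19) = 200*sqrt(19)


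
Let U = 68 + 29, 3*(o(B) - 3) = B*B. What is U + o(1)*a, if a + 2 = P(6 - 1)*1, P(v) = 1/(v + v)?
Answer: 272/3 ≈ 90.667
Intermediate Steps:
o(B) = 3 + B²/3 (o(B) = 3 + (B*B)/3 = 3 + B²/3)
P(v) = 1/(2*v)
a = -19/10 (a = -2 + (1/(2*(6 - 1)))*1 = -2 + ((½)/5)*1 = -2 + ((½)*(⅕))*1 = -2 + (⅒)*1 = -2 + ⅒ = -19/10 ≈ -1.9000)
U = 97
U + o(1)*a = 97 + (3 + (⅓)*1²)*(-19/10) = 97 + (3 + (⅓)*1)*(-19/10) = 97 + (3 + ⅓)*(-19/10) = 97 + (10/3)*(-19/10) = 97 - 19/3 = 272/3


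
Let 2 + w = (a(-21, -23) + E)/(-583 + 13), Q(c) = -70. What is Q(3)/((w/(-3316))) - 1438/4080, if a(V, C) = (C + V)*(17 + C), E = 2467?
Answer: -38558845607/1128120 ≈ -34180.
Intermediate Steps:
a(V, C) = (17 + C)*(C + V)
w = -3871/570 (w = -2 + (((-23)² + 17*(-23) + 17*(-21) - 23*(-21)) + 2467)/(-583 + 13) = -2 + ((529 - 391 - 357 + 483) + 2467)/(-570) = -2 + (264 + 2467)*(-1/570) = -2 + 2731*(-1/570) = -2 - 2731/570 = -3871/570 ≈ -6.7912)
Q(3)/((w/(-3316))) - 1438/4080 = -70/((-3871/570/(-3316))) - 1438/4080 = -70/((-3871/570*(-1/3316))) - 1438*1/4080 = -70/3871/1890120 - 719/2040 = -70*1890120/3871 - 719/2040 = -18901200/553 - 719/2040 = -38558845607/1128120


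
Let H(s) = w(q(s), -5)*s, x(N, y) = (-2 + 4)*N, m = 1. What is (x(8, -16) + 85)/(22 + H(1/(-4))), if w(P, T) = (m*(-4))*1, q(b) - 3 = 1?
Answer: 101/23 ≈ 4.3913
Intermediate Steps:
q(b) = 4 (q(b) = 3 + 1 = 4)
w(P, T) = -4 (w(P, T) = (1*(-4))*1 = -4*1 = -4)
x(N, y) = 2*N
H(s) = -4*s
(x(8, -16) + 85)/(22 + H(1/(-4))) = (2*8 + 85)/(22 - 4/(-4)) = (16 + 85)/(22 - 4*(-¼)) = 101/(22 + 1) = 101/23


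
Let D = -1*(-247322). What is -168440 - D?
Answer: -415762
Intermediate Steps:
D = 247322
-168440 - D = -168440 - 1*247322 = -168440 - 247322 = -415762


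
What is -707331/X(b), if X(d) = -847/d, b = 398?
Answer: 281517738/847 ≈ 3.3237e+5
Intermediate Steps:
-707331/X(b) = -707331/((-847/398)) = -707331/((-847*1/398)) = -707331/(-847/398) = -707331*(-398/847) = 281517738/847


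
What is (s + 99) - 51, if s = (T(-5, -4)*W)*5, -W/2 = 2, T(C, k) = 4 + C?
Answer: 68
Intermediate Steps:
W = -4 (W = -2*2 = -4)
s = 20 (s = ((4 - 5)*(-4))*5 = -1*(-4)*5 = 4*5 = 20)
(s + 99) - 51 = (20 + 99) - 51 = 119 - 51 = 68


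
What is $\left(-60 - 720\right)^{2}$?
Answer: $608400$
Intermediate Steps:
$\left(-60 - 720\right)^{2} = \left(-780\right)^{2} = 608400$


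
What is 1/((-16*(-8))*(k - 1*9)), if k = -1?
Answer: -1/1280 ≈ -0.00078125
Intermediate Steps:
1/((-16*(-8))*(k - 1*9)) = 1/((-16*(-8))*(-1 - 1*9)) = 1/(128*(-1 - 9)) = 1/(128*(-10)) = 1/(-1280) = -1/1280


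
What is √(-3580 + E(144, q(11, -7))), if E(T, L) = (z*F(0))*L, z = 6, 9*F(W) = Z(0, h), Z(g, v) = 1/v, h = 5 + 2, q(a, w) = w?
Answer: I*√32226/3 ≈ 59.839*I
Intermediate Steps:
h = 7
F(W) = 1/63 (F(W) = (⅑)/7 = (⅑)*(⅐) = 1/63)
E(T, L) = 2*L/21 (E(T, L) = (6*(1/63))*L = 2*L/21)
√(-3580 + E(144, q(11, -7))) = √(-3580 + (2/21)*(-7)) = √(-3580 - ⅔) = √(-10742/3) = I*√32226/3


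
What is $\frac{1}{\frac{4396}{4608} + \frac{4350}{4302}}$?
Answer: $\frac{275328}{541061} \approx 0.50887$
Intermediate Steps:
$\frac{1}{\frac{4396}{4608} + \frac{4350}{4302}} = \frac{1}{4396 \cdot \frac{1}{4608} + 4350 \cdot \frac{1}{4302}} = \frac{1}{\frac{1099}{1152} + \frac{725}{717}} = \frac{1}{\frac{541061}{275328}} = \frac{275328}{541061}$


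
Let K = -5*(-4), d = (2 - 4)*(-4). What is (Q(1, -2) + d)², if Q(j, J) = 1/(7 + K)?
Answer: 47089/729 ≈ 64.594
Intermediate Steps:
d = 8 (d = -2*(-4) = 8)
K = 20
Q(j, J) = 1/27 (Q(j, J) = 1/(7 + 20) = 1/27)
(Q(1, -2) + d)² = (1/27 + 8)² = (217/27)² = 47089/729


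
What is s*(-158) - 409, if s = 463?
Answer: -73563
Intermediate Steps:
s*(-158) - 409 = 463*(-158) - 409 = -73154 - 409 = -73563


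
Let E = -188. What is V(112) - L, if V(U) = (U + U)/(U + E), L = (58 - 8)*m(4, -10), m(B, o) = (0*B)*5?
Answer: -56/19 ≈ -2.9474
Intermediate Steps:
m(B, o) = 0 (m(B, o) = 0*5 = 0)
L = 0 (L = (58 - 8)*0 = 50*0 = 0)
V(U) = 2*U/(-188 + U) (V(U) = (U + U)/(U - 188) = (2*U)/(-188 + U) = 2*U/(-188 + U))
V(112) - L = 2*112/(-188 + 112) - 1*0 = 2*112/(-76) + 0 = 2*112*(-1/76) + 0 = -56/19 + 0 = -56/19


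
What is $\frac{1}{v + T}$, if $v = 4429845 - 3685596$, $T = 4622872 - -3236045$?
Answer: $\frac{1}{8603166} \approx 1.1624 \cdot 10^{-7}$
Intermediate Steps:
$T = 7858917$ ($T = 4622872 + 3236045 = 7858917$)
$v = 744249$ ($v = 4429845 - 3685596 = 744249$)
$\frac{1}{v + T} = \frac{1}{744249 + 7858917} = \frac{1}{8603166}$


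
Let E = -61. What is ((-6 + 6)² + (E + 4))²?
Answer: 3249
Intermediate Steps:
((-6 + 6)² + (E + 4))² = ((-6 + 6)² + (-61 + 4))² = (0² - 57)² = (0 - 57)² = (-57)² = 3249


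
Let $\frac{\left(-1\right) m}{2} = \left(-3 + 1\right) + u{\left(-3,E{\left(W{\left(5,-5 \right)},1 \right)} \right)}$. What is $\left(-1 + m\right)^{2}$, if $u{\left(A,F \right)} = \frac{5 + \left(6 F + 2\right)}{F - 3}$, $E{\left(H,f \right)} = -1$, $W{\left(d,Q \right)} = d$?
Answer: $\frac{49}{4} \approx 12.25$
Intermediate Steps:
$u{\left(A,F \right)} = \frac{7 + 6 F}{-3 + F}$ ($u{\left(A,F \right)} = \frac{5 + \left(2 + 6 F\right)}{-3 + F} = \frac{7 + 6 F}{-3 + F}$)
$m = \frac{9}{2}$ ($m = - 2 \left(\left(-3 + 1\right) + \frac{7 + 6 \left(-1\right)}{-3 - 1}\right) = - 2 \left(-2 + \frac{7 - 6}{-4}\right) = - 2 \left(-2 - \frac{1}{4}\right) = \left(-2\right) \left(- \frac{9}{4}\right) = \frac{9}{2} \approx 4.5$)
$\left(-1 + m\right)^{2} = \left(-1 + \frac{9}{2}\right)^{2} = \left(\frac{7}{2}\right)^{2} = \frac{49}{4}$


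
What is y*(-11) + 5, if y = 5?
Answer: -50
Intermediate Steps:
y*(-11) + 5 = 5*(-11) + 5 = -55 + 5 = -50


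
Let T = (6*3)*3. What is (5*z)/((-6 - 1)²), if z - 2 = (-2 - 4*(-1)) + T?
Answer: 290/49 ≈ 5.9184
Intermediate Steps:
T = 54 (T = 18*3 = 54)
z = 58 (z = 2 + ((-2 - 4*(-1)) + 54) = 2 + ((-2 + 4) + 54) = 2 + (2 + 54) = 2 + 56 = 58)
(5*z)/((-6 - 1)²) = (5*58)/((-6 - 1)²) = 290/((-7)²) = 290/49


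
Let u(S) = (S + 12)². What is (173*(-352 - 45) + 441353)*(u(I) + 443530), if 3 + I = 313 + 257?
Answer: 290226146112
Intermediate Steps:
I = 567 (I = -3 + (313 + 257) = -3 + 570 = 567)
u(S) = (12 + S)²
(173*(-352 - 45) + 441353)*(u(I) + 443530) = (173*(-352 - 45) + 441353)*((12 + 567)² + 443530) = (173*(-397) + 441353)*(579² + 443530) = (-68681 + 441353)*(335241 + 443530) = 372672*778771 = 290226146112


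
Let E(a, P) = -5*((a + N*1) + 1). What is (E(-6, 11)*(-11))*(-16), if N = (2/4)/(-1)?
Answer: 4840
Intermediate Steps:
N = -1/2 (N = (2*(1/4))*(-1) = (1/2)*(-1) = -1/2 ≈ -0.50000)
E(a, P) = -5/2 - 5*a (E(a, P) = -5*((a - 1/2*1) + 1) = -5*((a - 1/2) + 1) = -5*((-1/2 + a) + 1) = -5*(1/2 + a) = -5/2 - 5*a)
(E(-6, 11)*(-11))*(-16) = ((-5/2 - 5*(-6))*(-11))*(-16) = ((-5/2 + 30)*(-11))*(-16) = ((55/2)*(-11))*(-16) = -605/2*(-16) = 4840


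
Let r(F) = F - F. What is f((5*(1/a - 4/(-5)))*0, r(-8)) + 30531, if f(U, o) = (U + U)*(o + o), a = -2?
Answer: 30531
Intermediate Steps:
r(F) = 0
f(U, o) = 4*U*o (f(U, o) = (2*U)*(2*o) = 4*U*o)
f((5*(1/a - 4/(-5)))*0, r(-8)) + 30531 = 4*((5*(1/(-2) - 4/(-5)))*0)*0 + 30531 = 4*((5*(1*(-½) - 4*(-⅕)))*0)*0 + 30531 = 4*((5*(-½ + ⅘))*0)*0 + 30531 = 4*((5*(3/10))*0)*0 + 30531 = 4*((3/2)*0)*0 + 30531 = 4*0*0 + 30531 = 0 + 30531 = 30531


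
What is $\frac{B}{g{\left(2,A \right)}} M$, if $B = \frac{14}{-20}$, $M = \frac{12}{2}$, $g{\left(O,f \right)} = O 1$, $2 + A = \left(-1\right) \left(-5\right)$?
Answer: $- \frac{21}{10} \approx -2.1$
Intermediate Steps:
$A = 3$ ($A = -2 - -5 = -2 + 5 = 3$)
$g{\left(O,f \right)} = O$
$M = 6$ ($M = 12 \cdot \frac{1}{2} = 6$)
$B = - \frac{7}{10}$ ($B = 14 \left(- \frac{1}{20}\right) = - \frac{7}{10} \approx -0.7$)
$\frac{B}{g{\left(2,A \right)}} M = \frac{1}{2} \left(- \frac{7}{10}\right) 6 = \left(- \frac{7}{20}\right) 6 = - \frac{21}{10}$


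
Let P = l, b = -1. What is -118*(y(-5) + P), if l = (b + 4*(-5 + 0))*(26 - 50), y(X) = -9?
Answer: -58410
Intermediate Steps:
l = 504 (l = (-1 + 4*(-5 + 0))*(26 - 50) = (-1 + 4*(-5))*(-24) = (-1 - 20)*(-24) = -21*(-24) = 504)
P = 504
-118*(y(-5) + P) = -118*(-9 + 504) = -118*495 = -58410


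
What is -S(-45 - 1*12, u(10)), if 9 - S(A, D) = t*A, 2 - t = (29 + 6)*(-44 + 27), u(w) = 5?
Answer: -34038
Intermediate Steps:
t = 597 (t = 2 - (29 + 6)*(-44 + 27) = 2 - 35*(-17) = 2 - 1*(-595) = 2 + 595 = 597)
S(A, D) = 9 - 597*A
-S(-45 - 1*12, u(10)) = -(9 - 597*(-45 - 1*12)) = -(9 - 597*(-45 - 12)) = -(9 - 597*(-57)) = -(9 + 34029) = -1*34038 = -34038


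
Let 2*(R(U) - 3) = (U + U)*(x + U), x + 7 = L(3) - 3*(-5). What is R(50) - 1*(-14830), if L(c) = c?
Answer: 17883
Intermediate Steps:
x = 11 (x = -7 + (3 - 3*(-5)) = -7 + (3 + 15) = -7 + 18 = 11)
R(U) = 3 + U*(11 + U) (R(U) = 3 + ((U + U)*(11 + U))/2 = 3 + ((2*U)*(11 + U))/2 = 3 + (2*U*(11 + U))/2 = 3 + U*(11 + U))
R(50) - 1*(-14830) = (3 + 50**2 + 11*50) - 1*(-14830) = (3 + 2500 + 550) + 14830 = 3053 + 14830 = 17883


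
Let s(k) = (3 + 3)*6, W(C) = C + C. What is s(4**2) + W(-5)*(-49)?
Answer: 526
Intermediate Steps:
W(C) = 2*C
s(k) = 36 (s(k) = 6*6 = 36)
s(4**2) + W(-5)*(-49) = 36 + (2*(-5))*(-49) = 36 - 10*(-49) = 36 + 490 = 526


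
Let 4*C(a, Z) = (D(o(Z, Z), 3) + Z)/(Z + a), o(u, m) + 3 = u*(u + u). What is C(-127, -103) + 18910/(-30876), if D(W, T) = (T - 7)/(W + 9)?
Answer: -608348569/1215498480 ≈ -0.50049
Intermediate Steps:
o(u, m) = -3 + 2*u² (o(u, m) = -3 + u*(u + u) = -3 + u*(2*u) = -3 + 2*u²)
D(W, T) = (-7 + T)/(9 + W)
C(a, Z) = (Z - 4/(6 + 2*Z²))/(4*(Z + a)) (C(a, Z) = (((-7 + 3)/(9 + (-3 + 2*Z²)) + Z)/(Z + a))/4 = ((-4/(6 + 2*Z²) + Z)/(Z + a))/4 = ((Z - 4/(6 + 2*Z²))/(Z + a))/4 = (Z - 4/(6 + 2*Z²))/(4*(Z + a)))
C(-127, -103) + 18910/(-30876) = (-2 - 103*(3 + (-103)²))/(4*(3 + (-103)²)*(-103 - 127)) + 18910/(-30876) = (¼)*(-2 - 103*(3 + 10609))/((3 + 10609)*(-230)) + 18910*(-1/30876) = (¼)*(-1/230)*(-2 - 103*10612)/10612 - 305/498 = (¼)*(1/10612)*(-1/230)*(-2 - 1093036) - 305/498 = (¼)*(1/10612)*(-1/230)*(-1093038) - 305/498 = 546519/4881520 - 305/498 = -608348569/1215498480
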